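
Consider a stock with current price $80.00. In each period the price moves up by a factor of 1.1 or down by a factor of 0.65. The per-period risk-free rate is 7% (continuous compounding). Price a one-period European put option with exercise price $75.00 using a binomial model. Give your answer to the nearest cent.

$1.31

Risk-neutral probability p = (e^0.07 − 0.65)/(1.1 − 0.65) = 0.4225/0.4500 = 0.9389
Terminal stock prices: S_u = 88, S_d = 52
Terminal payoffs (K − S): max(-13, 0) = 0, max(23, 0) = 23
Node 0 (S = 80): V_0 = e^(−0.07)·[0.9389·0.0000 + 0.0611·23.0000] = 1.3101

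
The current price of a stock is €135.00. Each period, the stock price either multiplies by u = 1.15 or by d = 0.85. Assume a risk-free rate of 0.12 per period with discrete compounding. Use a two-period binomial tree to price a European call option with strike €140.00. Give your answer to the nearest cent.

€24.88

Risk-neutral probability p = (1 + 0.12 − 0.85)/(1.15 − 0.85) = 0.2700/0.3000 = 0.9000
Terminal stock prices: S_uu = 178.5, S_ud = 132, S_dd = 97.54
Terminal payoffs (S − K): max(38.54, 0) = 38.54, max(-8.037, 0) = 0, max(-42.46, 0) = 0
Node u (S = 155.2): V_u = 1/1.12·[0.9000·38.5375 + 0.1000·0.0000] = 30.9676
Node d (S = 114.8): V_d = 1/1.12·[0.9000·0.0000 + 0.1000·0.0000] = 0.0000
Node 0 (S = 135): V_0 = 1/1.12·[0.9000·30.9676 + 0.1000·0.0000] = 24.8847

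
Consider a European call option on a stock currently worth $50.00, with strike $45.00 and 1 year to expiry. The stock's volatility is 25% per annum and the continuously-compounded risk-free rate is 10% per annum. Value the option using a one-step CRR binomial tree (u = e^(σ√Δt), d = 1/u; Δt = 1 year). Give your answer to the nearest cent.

CRR parameters: u = e^(σ√Δt) = e^(0.25·√1) = 1.2840, d = 1/u = 0.7788
Per-period rate: rΔt = 0.1·1 = 0.1, so R = e^0.1 = 1.1052
Risk-neutral probability p = (e^0.1 − 0.7788)/(1.2840 − 0.7788) = 0.3264/0.5052 = 0.6460
Terminal stock prices: S_u = 64.2, S_d = 38.94
Terminal payoffs (S − K): max(19.2, 0) = 19.2, max(-6.06, 0) = 0
Node 0 (S = 50): V_0 = e^(−0.1)·[0.6460·19.2013 + 0.3540·0.0000] = 11.2235

$11.22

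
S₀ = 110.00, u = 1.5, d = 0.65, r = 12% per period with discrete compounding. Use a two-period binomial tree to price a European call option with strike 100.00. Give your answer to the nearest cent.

38.81

Risk-neutral probability p = (1 + 0.12 − 0.65)/(1.5 − 0.65) = 0.4700/0.8500 = 0.5529
Terminal stock prices: S_uu = 247.5, S_ud = 107.2, S_dd = 46.48
Terminal payoffs (S − K): max(147.5, 0) = 147.5, max(7.25, 0) = 7.25, max(-53.52, 0) = 0
Node u (S = 165): V_u = 1/1.12·[0.5529·147.5000 + 0.4471·7.2500] = 75.7143
Node d (S = 71.5): V_d = 1/1.12·[0.5529·7.2500 + 0.4471·0.0000] = 3.5793
Node 0 (S = 110): V_0 = 1/1.12·[0.5529·75.7143 + 0.4471·3.5793] = 38.8087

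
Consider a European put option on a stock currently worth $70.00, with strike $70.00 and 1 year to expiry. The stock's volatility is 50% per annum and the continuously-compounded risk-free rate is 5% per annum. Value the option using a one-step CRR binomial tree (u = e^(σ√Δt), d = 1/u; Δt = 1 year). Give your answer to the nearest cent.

$15.02

CRR parameters: u = e^(σ√Δt) = e^(0.5·√1) = 1.6487, d = 1/u = 0.6065
Per-period rate: rΔt = 0.05·1 = 0.05, so R = e^0.05 = 1.0513
Risk-neutral probability p = (e^0.05 − 0.6065)/(1.6487 − 0.6065) = 0.4447/1.0422 = 0.4267
Terminal stock prices: S_u = 115.4, S_d = 42.46
Terminal payoffs (K − S): max(-45.41, 0) = 0, max(27.54, 0) = 27.54
Node 0 (S = 70): V_0 = e^(−0.05)·[0.4267·0.0000 + 0.5733·27.5429] = 15.0193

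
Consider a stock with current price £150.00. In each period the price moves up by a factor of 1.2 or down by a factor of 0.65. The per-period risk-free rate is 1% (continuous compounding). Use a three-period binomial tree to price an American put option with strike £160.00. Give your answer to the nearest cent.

Risk-neutral probability p = (e^0.01 − 0.65)/(1.2 − 0.65) = 0.3601/0.5500 = 0.6546
Terminal stock prices: S_uuu = 259.2, S_uud = 140.4, S_udd = 76.05, S_ddd = 41.19
Terminal payoffs (K − S): max(-99.2, 0) = 0, max(19.6, 0) = 19.6, max(83.95, 0) = 83.95, max(118.8, 0) = 118.8
Node uu (S = 216): continuation = e^(−0.01)·[0.6546·0.0000 + 0.3454·19.6000] = 6.7018; exercise value = 0.0000 ≤ continuation, so V_uu = 6.7018
Node ud (S = 117): continuation = e^(−0.01)·[0.6546·19.6000 + 0.3454·83.9500] = 41.4080; exercise value = 43.0000 > continuation, so V_ud = 43.0000 (exercise)
Node dd (S = 63.38): continuation = e^(−0.01)·[0.6546·83.9500 + 0.3454·118.8063] = 95.0330; exercise value = 96.6250 > continuation, so V_dd = 96.6250 (exercise)
Node u (S = 180): continuation = e^(−0.01)·[0.6546·6.7018 + 0.3454·43.0000] = 19.0464; exercise value = 0.0000 ≤ continuation, so V_u = 19.0464
Node d (S = 97.5): continuation = e^(−0.01)·[0.6546·43.0000 + 0.3454·96.6250] = 60.9080; exercise value = 62.5000 > continuation, so V_d = 62.5000 (exercise)
Node 0 (S = 150): continuation = e^(−0.01)·[0.6546·19.0464 + 0.3454·62.5000] = 33.7149; exercise value = 10.0000 ≤ continuation, so V_0 = 33.7149

£33.71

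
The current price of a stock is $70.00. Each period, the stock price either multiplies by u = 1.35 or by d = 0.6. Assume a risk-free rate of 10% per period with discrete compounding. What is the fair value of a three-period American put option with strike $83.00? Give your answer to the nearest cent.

$17.97

Risk-neutral probability p = (1 + 0.1 − 0.6)/(1.35 − 0.6) = 0.5000/0.7500 = 0.6667
Terminal stock prices: S_uuu = 172.2, S_uud = 76.55, S_udd = 34.02, S_ddd = 15.12
Terminal payoffs (K − S): max(-89.23, 0) = 0, max(6.455, 0) = 6.455, max(48.98, 0) = 48.98, max(67.88, 0) = 67.88
Node uu (S = 127.6): continuation = 1/1.1·[0.6667·0.0000 + 0.3333·6.4550] = 1.9561; exercise value = 0.0000 ≤ continuation, so V_uu = 1.9561
Node ud (S = 56.7): continuation = 1/1.1·[0.6667·6.4550 + 0.3333·48.9800] = 18.7545; exercise value = 26.3000 > continuation, so V_ud = 26.3000 (exercise)
Node dd (S = 25.2): continuation = 1/1.1·[0.6667·48.9800 + 0.3333·67.8800] = 50.2545; exercise value = 57.8000 > continuation, so V_dd = 57.8000 (exercise)
Node u (S = 94.5): continuation = 1/1.1·[0.6667·1.9561 + 0.3333·26.3000] = 9.1552; exercise value = 0.0000 ≤ continuation, so V_u = 9.1552
Node d (S = 42): continuation = 1/1.1·[0.6667·26.3000 + 0.3333·57.8000] = 33.4545; exercise value = 41.0000 > continuation, so V_d = 41.0000 (exercise)
Node 0 (S = 70): continuation = 1/1.1·[0.6667·9.1552 + 0.3333·41.0000] = 17.9728; exercise value = 13.0000 ≤ continuation, so V_0 = 17.9728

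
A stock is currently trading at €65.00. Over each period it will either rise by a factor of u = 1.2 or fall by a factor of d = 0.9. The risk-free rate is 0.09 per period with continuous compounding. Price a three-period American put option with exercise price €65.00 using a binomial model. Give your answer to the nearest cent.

€2.21

Risk-neutral probability p = (e^0.09 − 0.9)/(1.2 − 0.9) = 0.1942/0.3000 = 0.6472
Terminal stock prices: S_uuu = 112.3, S_uud = 84.24, S_udd = 63.18, S_ddd = 47.39
Terminal payoffs (K − S): max(-47.32, 0) = 0, max(-19.24, 0) = 0, max(1.82, 0) = 1.82, max(17.61, 0) = 17.61
Node uu (S = 93.6): continuation = e^(−0.09)·[0.6472·0.0000 + 0.3528·0.0000] = 0.0000; exercise value = 0.0000 ≤ continuation, so V_uu = 0.0000
Node ud (S = 70.2): continuation = e^(−0.09)·[0.6472·0.0000 + 0.3528·1.8200] = 0.5868; exercise value = 0.0000 ≤ continuation, so V_ud = 0.5868
Node dd (S = 52.65): continuation = e^(−0.09)·[0.6472·1.8200 + 0.3528·17.6150] = 6.7555; exercise value = 12.3500 > continuation, so V_dd = 12.3500 (exercise)
Node u (S = 78): continuation = e^(−0.09)·[0.6472·0.0000 + 0.3528·0.5868] = 0.1892; exercise value = 0.0000 ≤ continuation, so V_u = 0.1892
Node d (S = 58.5): continuation = e^(−0.09)·[0.6472·0.5868 + 0.3528·12.3500] = 4.3286; exercise value = 6.5000 > continuation, so V_d = 6.5000 (exercise)
Node 0 (S = 65): continuation = e^(−0.09)·[0.6472·0.1892 + 0.3528·6.5000] = 2.2074; exercise value = 0.0000 ≤ continuation, so V_0 = 2.2074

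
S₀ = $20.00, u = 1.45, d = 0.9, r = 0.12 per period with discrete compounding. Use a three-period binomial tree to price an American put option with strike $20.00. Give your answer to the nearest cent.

$1.09

Risk-neutral probability p = (1 + 0.12 − 0.9)/(1.45 − 0.9) = 0.2200/0.5500 = 0.4000
Terminal stock prices: S_uuu = 60.97, S_uud = 37.84, S_udd = 23.49, S_ddd = 14.58
Terminal payoffs (K − S): max(-40.97, 0) = 0, max(-17.84, 0) = 0, max(-3.49, 0) = 0, max(5.42, 0) = 5.42
Node uu (S = 42.05): continuation = 1/1.12·[0.4000·0.0000 + 0.6000·0.0000] = 0.0000; exercise value = 0.0000 ≤ continuation, so V_uu = 0.0000
Node ud (S = 26.1): continuation = 1/1.12·[0.4000·0.0000 + 0.6000·0.0000] = 0.0000; exercise value = 0.0000 ≤ continuation, so V_ud = 0.0000
Node dd (S = 16.2): continuation = 1/1.12·[0.4000·0.0000 + 0.6000·5.4200] = 2.9036; exercise value = 3.8000 > continuation, so V_dd = 3.8000 (exercise)
Node u (S = 29): continuation = 1/1.12·[0.4000·0.0000 + 0.6000·0.0000] = 0.0000; exercise value = 0.0000 ≤ continuation, so V_u = 0.0000
Node d (S = 18): continuation = 1/1.12·[0.4000·0.0000 + 0.6000·3.8000] = 2.0357; exercise value = 2.0000 ≤ continuation, so V_d = 2.0357
Node 0 (S = 20): continuation = 1/1.12·[0.4000·0.0000 + 0.6000·2.0357] = 1.0906; exercise value = 0.0000 ≤ continuation, so V_0 = 1.0906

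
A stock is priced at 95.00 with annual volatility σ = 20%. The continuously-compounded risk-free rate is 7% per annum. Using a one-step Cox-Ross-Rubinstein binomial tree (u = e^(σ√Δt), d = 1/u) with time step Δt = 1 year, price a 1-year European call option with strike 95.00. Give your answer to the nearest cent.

12.36

CRR parameters: u = e^(σ√Δt) = e^(0.2·√1) = 1.2214, d = 1/u = 0.8187
Per-period rate: rΔt = 0.07·1 = 0.07, so R = e^0.07 = 1.0725
Risk-neutral probability p = (e^0.07 − 0.8187)/(1.2214 − 0.8187) = 0.2538/0.4027 = 0.6302
Terminal stock prices: S_u = 116, S_d = 77.78
Terminal payoffs (S − K): max(21.03, 0) = 21.03, max(-17.22, 0) = 0
Node 0 (S = 95): V_0 = e^(−0.07)·[0.6302·21.0333 + 0.3698·0.0000] = 12.3597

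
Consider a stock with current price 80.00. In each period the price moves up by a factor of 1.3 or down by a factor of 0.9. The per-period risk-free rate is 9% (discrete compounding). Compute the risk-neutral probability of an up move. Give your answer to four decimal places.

Risk-neutral probability p = (1 + 0.09 − 0.9)/(1.3 − 0.9) = 0.1900/0.4000 = 0.4750

p = 0.4750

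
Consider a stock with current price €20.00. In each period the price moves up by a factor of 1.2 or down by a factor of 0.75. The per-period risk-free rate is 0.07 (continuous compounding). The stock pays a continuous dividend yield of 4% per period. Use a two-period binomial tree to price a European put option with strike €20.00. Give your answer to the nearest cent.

Per-period risk-free factor R = e^0.07 = 1.0725; dividend-adjusted growth = e^(0.07−0.04) = 1.0305.
Risk-neutral probability p = (1.0305 − 0.75)/(1.2 − 0.75) = 0.2805/0.4500 = 0.6232
Terminal stock prices: S_uu = 28.8, S_ud = 18, S_dd = 11.25
Terminal payoffs (K − S): max(-8.8, 0) = 0, max(2, 0) = 2, max(8.75, 0) = 8.75
Node u (S = 24): V_u = e^(−0.07)·[0.6232·0.0000 + 0.3768·2.0000] = 0.7026
Node d (S = 15): V_d = e^(−0.07)·[0.6232·2.0000 + 0.3768·8.7500] = 4.2360
Node 0 (S = 20): V_0 = e^(−0.07)·[0.6232·0.7026 + 0.3768·4.2360] = 1.8964

€1.90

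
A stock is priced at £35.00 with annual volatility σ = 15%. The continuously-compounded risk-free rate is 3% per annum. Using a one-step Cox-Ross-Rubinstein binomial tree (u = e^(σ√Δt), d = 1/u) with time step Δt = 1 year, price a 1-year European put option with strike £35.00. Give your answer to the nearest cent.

£2.06

CRR parameters: u = e^(σ√Δt) = e^(0.15·√1) = 1.1618, d = 1/u = 0.8607
Per-period rate: rΔt = 0.03·1 = 0.03, so R = e^0.03 = 1.0305
Risk-neutral probability p = (e^0.03 − 0.8607)/(1.1618 − 0.8607) = 0.1697/0.3011 = 0.5637
Terminal stock prices: S_u = 40.66, S_d = 30.12
Terminal payoffs (K − S): max(-5.664, 0) = 0, max(4.875, 0) = 4.875
Node 0 (S = 35): V_0 = e^(−0.03)·[0.5637·0.0000 + 0.4363·4.8752] = 2.0642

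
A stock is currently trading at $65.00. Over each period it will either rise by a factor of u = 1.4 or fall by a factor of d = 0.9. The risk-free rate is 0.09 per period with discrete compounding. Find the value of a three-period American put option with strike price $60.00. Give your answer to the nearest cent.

$2.38

Risk-neutral probability p = (1 + 0.09 − 0.9)/(1.4 − 0.9) = 0.1900/0.5000 = 0.3800
Terminal stock prices: S_uuu = 178.4, S_uud = 114.7, S_udd = 73.71, S_ddd = 47.39
Terminal payoffs (K − S): max(-118.4, 0) = 0, max(-54.66, 0) = 0, max(-13.71, 0) = 0, max(12.61, 0) = 12.61
Node uu (S = 127.4): continuation = 1/1.09·[0.3800·0.0000 + 0.6200·0.0000] = 0.0000; exercise value = 0.0000 ≤ continuation, so V_uu = 0.0000
Node ud (S = 81.9): continuation = 1/1.09·[0.3800·0.0000 + 0.6200·0.0000] = 0.0000; exercise value = 0.0000 ≤ continuation, so V_ud = 0.0000
Node dd (S = 52.65): continuation = 1/1.09·[0.3800·0.0000 + 0.6200·12.6150] = 7.1755; exercise value = 7.3500 > continuation, so V_dd = 7.3500 (exercise)
Node u (S = 91): continuation = 1/1.09·[0.3800·0.0000 + 0.6200·0.0000] = 0.0000; exercise value = 0.0000 ≤ continuation, so V_u = 0.0000
Node d (S = 58.5): continuation = 1/1.09·[0.3800·0.0000 + 0.6200·7.3500] = 4.1807; exercise value = 1.5000 ≤ continuation, so V_d = 4.1807
Node 0 (S = 65): continuation = 1/1.09·[0.3800·0.0000 + 0.6200·4.1807] = 2.3780; exercise value = 0.0000 ≤ continuation, so V_0 = 2.3780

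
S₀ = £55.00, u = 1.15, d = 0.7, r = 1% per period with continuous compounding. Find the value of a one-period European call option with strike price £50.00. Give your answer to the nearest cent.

Risk-neutral probability p = (e^0.01 − 0.7)/(1.15 − 0.7) = 0.3101/0.4500 = 0.6890
Terminal stock prices: S_u = 63.25, S_d = 38.5
Terminal payoffs (S − K): max(13.25, 0) = 13.25, max(-11.5, 0) = 0
Node 0 (S = 55): V_0 = e^(−0.01)·[0.6890·13.2500 + 0.3110·0.0000] = 9.0384

£9.04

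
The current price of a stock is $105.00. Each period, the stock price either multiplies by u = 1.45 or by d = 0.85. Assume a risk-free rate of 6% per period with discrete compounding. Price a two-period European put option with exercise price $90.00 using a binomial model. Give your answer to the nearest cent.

$5.32

Risk-neutral probability p = (1 + 0.06 − 0.85)/(1.45 − 0.85) = 0.2100/0.6000 = 0.3500
Terminal stock prices: S_uu = 220.8, S_ud = 129.4, S_dd = 75.86
Terminal payoffs (K − S): max(-130.8, 0) = 0, max(-39.41, 0) = 0, max(14.14, 0) = 14.14
Node u (S = 152.2): V_u = 1/1.06·[0.3500·0.0000 + 0.6500·0.0000] = 0.0000
Node d (S = 89.25): V_d = 1/1.06·[0.3500·0.0000 + 0.6500·14.1375] = 8.6692
Node 0 (S = 105): V_0 = 1/1.06·[0.3500·0.0000 + 0.6500·8.6692] = 5.3160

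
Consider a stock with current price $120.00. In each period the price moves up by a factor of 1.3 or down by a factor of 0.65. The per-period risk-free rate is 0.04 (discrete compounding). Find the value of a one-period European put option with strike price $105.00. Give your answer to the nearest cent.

Risk-neutral probability p = (1 + 0.04 − 0.65)/(1.3 − 0.65) = 0.3900/0.6500 = 0.6000
Terminal stock prices: S_u = 156, S_d = 78
Terminal payoffs (K − S): max(-51, 0) = 0, max(27, 0) = 27
Node 0 (S = 120): V_0 = 1/1.04·[0.6000·0.0000 + 0.4000·27.0000] = 10.3846

$10.38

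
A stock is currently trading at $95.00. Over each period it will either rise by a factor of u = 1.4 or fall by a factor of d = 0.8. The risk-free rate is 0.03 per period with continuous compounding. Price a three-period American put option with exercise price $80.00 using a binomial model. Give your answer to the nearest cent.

$6.86

Risk-neutral probability p = (e^0.03 − 0.8)/(1.4 − 0.8) = 0.2305/0.6000 = 0.3841
Terminal stock prices: S_uuu = 260.7, S_uud = 149, S_udd = 85.12, S_ddd = 48.64
Terminal payoffs (K − S): max(-180.7, 0) = 0, max(-68.96, 0) = 0, max(-5.12, 0) = 0, max(31.36, 0) = 31.36
Node uu (S = 186.2): continuation = e^(−0.03)·[0.3841·0.0000 + 0.6159·0.0000] = 0.0000; exercise value = 0.0000 ≤ continuation, so V_uu = 0.0000
Node ud (S = 106.4): continuation = e^(−0.03)·[0.3841·0.0000 + 0.6159·0.0000] = 0.0000; exercise value = 0.0000 ≤ continuation, so V_ud = 0.0000
Node dd (S = 60.8): continuation = e^(−0.03)·[0.3841·0.0000 + 0.6159·31.3600] = 18.7441; exercise value = 19.2000 > continuation, so V_dd = 19.2000 (exercise)
Node u (S = 133): continuation = e^(−0.03)·[0.3841·0.0000 + 0.6159·0.0000] = 0.0000; exercise value = 0.0000 ≤ continuation, so V_u = 0.0000
Node d (S = 76): continuation = e^(−0.03)·[0.3841·0.0000 + 0.6159·19.2000] = 11.4760; exercise value = 4.0000 ≤ continuation, so V_d = 11.4760
Node 0 (S = 95): continuation = e^(−0.03)·[0.3841·0.0000 + 0.6159·11.4760] = 6.8593; exercise value = 0.0000 ≤ continuation, so V_0 = 6.8593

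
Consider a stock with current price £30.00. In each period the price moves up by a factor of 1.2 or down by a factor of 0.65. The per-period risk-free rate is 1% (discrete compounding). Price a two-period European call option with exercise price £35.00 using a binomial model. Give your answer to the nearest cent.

Risk-neutral probability p = (1 + 0.01 − 0.65)/(1.2 − 0.65) = 0.3600/0.5500 = 0.6545
Terminal stock prices: S_uu = 43.2, S_ud = 23.4, S_dd = 12.68
Terminal payoffs (S − K): max(8.2, 0) = 8.2, max(-11.6, 0) = 0, max(-22.32, 0) = 0
Node u (S = 36): V_u = 1/1.01·[0.6545·8.2000 + 0.3455·0.0000] = 5.3141
Node d (S = 19.5): V_d = 1/1.01·[0.6545·0.0000 + 0.3455·0.0000] = 0.0000
Node 0 (S = 30): V_0 = 1/1.01·[0.6545·5.3141 + 0.3455·0.0000] = 3.4439

£3.44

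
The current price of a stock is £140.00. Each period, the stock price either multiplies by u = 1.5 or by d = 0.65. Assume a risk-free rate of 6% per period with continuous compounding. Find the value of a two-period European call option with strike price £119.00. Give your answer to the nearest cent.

Risk-neutral probability p = (e^0.06 − 0.65)/(1.5 − 0.65) = 0.4118/0.8500 = 0.4845
Terminal stock prices: S_uu = 315, S_ud = 136.5, S_dd = 59.15
Terminal payoffs (S − K): max(196, 0) = 196, max(17.5, 0) = 17.5, max(-59.85, 0) = 0
Node u (S = 210): V_u = e^(−0.06)·[0.4845·196.0000 + 0.5155·17.5000] = 97.9300
Node d (S = 91): V_d = e^(−0.06)·[0.4845·17.5000 + 0.5155·0.0000] = 7.9852
Node 0 (S = 140): V_0 = e^(−0.06)·[0.4845·97.9300 + 0.5155·7.9852] = 48.5618

£48.56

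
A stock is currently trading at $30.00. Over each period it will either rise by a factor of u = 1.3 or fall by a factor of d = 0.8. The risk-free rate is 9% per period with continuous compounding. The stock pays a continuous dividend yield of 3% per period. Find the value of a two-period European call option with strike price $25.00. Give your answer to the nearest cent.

Per-period risk-free factor R = e^0.09 = 1.0942; dividend-adjusted growth = e^(0.09−0.03) = 1.0618.
Risk-neutral probability p = (1.0618 − 0.8)/(1.3 − 0.8) = 0.2618/0.5000 = 0.5237
Terminal stock prices: S_uu = 50.7, S_ud = 31.2, S_dd = 19.2
Terminal payoffs (S − K): max(25.7, 0) = 25.7, max(6.2, 0) = 6.2, max(-5.8, 0) = 0
Node u (S = 39): V_u = e^(−0.09)·[0.5237·25.7000 + 0.4763·6.2000] = 14.9991
Node d (S = 24): V_d = e^(−0.09)·[0.5237·6.2000 + 0.4763·0.0000] = 2.9673
Node 0 (S = 30): V_0 = e^(−0.09)·[0.5237·14.9991 + 0.4763·2.9673] = 8.4704

$8.47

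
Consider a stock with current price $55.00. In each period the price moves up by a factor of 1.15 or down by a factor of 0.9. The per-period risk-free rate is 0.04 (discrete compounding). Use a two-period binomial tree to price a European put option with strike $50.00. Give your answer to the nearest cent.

Risk-neutral probability p = (1 + 0.04 − 0.9)/(1.15 − 0.9) = 0.1400/0.2500 = 0.5600
Terminal stock prices: S_uu = 72.74, S_ud = 56.92, S_dd = 44.55
Terminal payoffs (K − S): max(-22.74, 0) = 0, max(-6.925, 0) = 0, max(5.45, 0) = 5.45
Node u (S = 63.25): V_u = 1/1.04·[0.5600·0.0000 + 0.4400·0.0000] = 0.0000
Node d (S = 49.5): V_d = 1/1.04·[0.5600·0.0000 + 0.4400·5.4500] = 2.3058
Node 0 (S = 55): V_0 = 1/1.04·[0.5600·0.0000 + 0.4400·2.3058] = 0.9755

$0.98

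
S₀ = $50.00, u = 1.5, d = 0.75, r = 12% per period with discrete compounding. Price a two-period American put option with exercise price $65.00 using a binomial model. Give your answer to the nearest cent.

$15.00

Risk-neutral probability p = (1 + 0.12 − 0.75)/(1.5 − 0.75) = 0.3700/0.7500 = 0.4933
Terminal stock prices: S_uu = 112.5, S_ud = 56.25, S_dd = 28.12
Terminal payoffs (K − S): max(-47.5, 0) = 0, max(8.75, 0) = 8.75, max(36.88, 0) = 36.88
Node u (S = 75): continuation = 1/1.12·[0.4933·0.0000 + 0.5067·8.7500] = 3.9583; exercise value = 0.0000 ≤ continuation, so V_u = 3.9583
Node d (S = 37.5): continuation = 1/1.12·[0.4933·8.7500 + 0.5067·36.8750] = 20.5357; exercise value = 27.5000 > continuation, so V_d = 27.5000 (exercise)
Node 0 (S = 50): continuation = 1/1.12·[0.4933·3.9583 + 0.5067·27.5000] = 14.1840; exercise value = 15.0000 > continuation, so V_0 = 15.0000 (exercise)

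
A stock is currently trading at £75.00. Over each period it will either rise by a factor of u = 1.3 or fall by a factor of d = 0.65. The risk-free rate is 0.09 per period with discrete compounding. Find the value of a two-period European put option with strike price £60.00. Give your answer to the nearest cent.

£2.49

Risk-neutral probability p = (1 + 0.09 − 0.65)/(1.3 − 0.65) = 0.4400/0.6500 = 0.6769
Terminal stock prices: S_uu = 126.8, S_ud = 63.38, S_dd = 31.69
Terminal payoffs (K − S): max(-66.75, 0) = 0, max(-3.375, 0) = 0, max(28.31, 0) = 28.31
Node u (S = 97.5): V_u = 1/1.09·[0.6769·0.0000 + 0.3231·0.0000] = 0.0000
Node d (S = 48.75): V_d = 1/1.09·[0.6769·0.0000 + 0.3231·28.3125] = 8.3918
Node 0 (S = 75): V_0 = 1/1.09·[0.6769·0.0000 + 0.3231·8.3918] = 2.4874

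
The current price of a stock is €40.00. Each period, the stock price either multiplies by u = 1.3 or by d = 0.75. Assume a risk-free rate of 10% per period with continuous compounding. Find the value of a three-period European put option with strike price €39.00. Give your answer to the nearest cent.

€2.48

Risk-neutral probability p = (e^0.1 − 0.75)/(1.3 − 0.75) = 0.3552/0.5500 = 0.6458
Terminal stock prices: S_uuu = 87.88, S_uud = 50.7, S_udd = 29.25, S_ddd = 16.88
Terminal payoffs (K − S): max(-48.88, 0) = 0, max(-11.7, 0) = 0, max(9.75, 0) = 9.75, max(22.12, 0) = 22.12
Node uu (S = 67.6): V_uu = e^(−0.1)·[0.6458·0.0000 + 0.3542·0.0000] = 0.0000
Node ud (S = 39): V_ud = e^(−0.1)·[0.6458·0.0000 + 0.3542·9.7500] = 3.1251
Node dd (S = 22.5): V_dd = e^(−0.1)·[0.6458·9.7500 + 0.3542·22.1250] = 12.7887
Node u (S = 52): V_u = e^(−0.1)·[0.6458·0.0000 + 0.3542·3.1251] = 1.0017
Node d (S = 30): V_d = e^(−0.1)·[0.6458·3.1251 + 0.3542·12.7887] = 5.9251
Node 0 (S = 40): V_0 = e^(−0.1)·[0.6458·1.0017 + 0.3542·5.9251] = 2.4844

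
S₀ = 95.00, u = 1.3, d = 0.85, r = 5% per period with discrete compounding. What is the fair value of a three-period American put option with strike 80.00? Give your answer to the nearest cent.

Risk-neutral probability p = (1 + 0.05 − 0.85)/(1.3 − 0.85) = 0.2000/0.4500 = 0.4444
Terminal stock prices: S_uuu = 208.7, S_uud = 136.5, S_udd = 89.23, S_ddd = 58.34
Terminal payoffs (K − S): max(-128.7, 0) = 0, max(-56.47, 0) = 0, max(-9.229, 0) = 0, max(21.66, 0) = 21.66
Node uu (S = 160.6): continuation = 1/1.05·[0.4444·0.0000 + 0.5556·0.0000] = 0.0000; exercise value = 0.0000 ≤ continuation, so V_uu = 0.0000
Node ud (S = 105): continuation = 1/1.05·[0.4444·0.0000 + 0.5556·0.0000] = 0.0000; exercise value = 0.0000 ≤ continuation, so V_ud = 0.0000
Node dd (S = 68.64): continuation = 1/1.05·[0.4444·0.0000 + 0.5556·21.6581] = 11.4593; exercise value = 11.3625 ≤ continuation, so V_dd = 11.4593
Node u (S = 123.5): continuation = 1/1.05·[0.4444·0.0000 + 0.5556·0.0000] = 0.0000; exercise value = 0.0000 ≤ continuation, so V_u = 0.0000
Node d (S = 80.75): continuation = 1/1.05·[0.4444·0.0000 + 0.5556·11.4593] = 6.0631; exercise value = 0.0000 ≤ continuation, so V_d = 6.0631
Node 0 (S = 95): continuation = 1/1.05·[0.4444·0.0000 + 0.5556·6.0631] = 3.2080; exercise value = 0.0000 ≤ continuation, so V_0 = 3.2080

3.21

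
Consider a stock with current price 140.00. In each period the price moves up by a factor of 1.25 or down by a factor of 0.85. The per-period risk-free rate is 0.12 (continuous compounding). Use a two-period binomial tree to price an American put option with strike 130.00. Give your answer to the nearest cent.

Risk-neutral probability p = (e^0.12 − 0.85)/(1.25 − 0.85) = 0.2775/0.4000 = 0.6937
Terminal stock prices: S_uu = 218.8, S_ud = 148.8, S_dd = 101.1
Terminal payoffs (K − S): max(-88.75, 0) = 0, max(-18.75, 0) = 0, max(28.85, 0) = 28.85
Node u (S = 175): continuation = e^(−0.12)·[0.6937·0.0000 + 0.3063·0.0000] = 0.0000; exercise value = 0.0000 ≤ continuation, so V_u = 0.0000
Node d (S = 119): continuation = e^(−0.12)·[0.6937·0.0000 + 0.3063·28.8500] = 7.8364; exercise value = 11.0000 > continuation, so V_d = 11.0000 (exercise)
Node 0 (S = 140): continuation = e^(−0.12)·[0.6937·0.0000 + 0.3063·11.0000] = 2.9879; exercise value = 0.0000 ≤ continuation, so V_0 = 2.9879

2.99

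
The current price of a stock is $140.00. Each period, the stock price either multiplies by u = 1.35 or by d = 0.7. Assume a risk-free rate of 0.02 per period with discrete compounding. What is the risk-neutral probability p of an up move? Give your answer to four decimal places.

Risk-neutral probability p = (1 + 0.02 − 0.7)/(1.35 − 0.7) = 0.3200/0.6500 = 0.4923

p = 0.4923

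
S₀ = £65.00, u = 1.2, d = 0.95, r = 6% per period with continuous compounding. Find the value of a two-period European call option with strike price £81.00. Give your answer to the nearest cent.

£2.24

Risk-neutral probability p = (e^0.06 − 0.95)/(1.2 − 0.95) = 0.1118/0.2500 = 0.4473
Terminal stock prices: S_uu = 93.6, S_ud = 74.1, S_dd = 58.66
Terminal payoffs (S − K): max(12.6, 0) = 12.6, max(-6.9, 0) = 0, max(-22.34, 0) = 0
Node u (S = 78): V_u = e^(−0.06)·[0.4473·12.6000 + 0.5527·0.0000] = 5.3083
Node d (S = 61.75): V_d = e^(−0.06)·[0.4473·0.0000 + 0.5527·0.0000] = 0.0000
Node 0 (S = 65): V_0 = e^(−0.06)·[0.4473·5.3083 + 0.5527·0.0000] = 2.2364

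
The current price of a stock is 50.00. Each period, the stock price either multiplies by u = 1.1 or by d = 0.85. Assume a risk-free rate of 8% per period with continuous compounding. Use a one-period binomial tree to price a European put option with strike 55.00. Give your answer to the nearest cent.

Risk-neutral probability p = (e^0.08 − 0.85)/(1.1 − 0.85) = 0.2333/0.2500 = 0.9331
Terminal stock prices: S_u = 55, S_d = 42.5
Terminal payoffs (K − S): max(0, 0) = 0, max(12.5, 0) = 12.5
Node 0 (S = 50): V_0 = e^(−0.08)·[0.9331·0.0000 + 0.0669·12.5000] = 0.7714

0.77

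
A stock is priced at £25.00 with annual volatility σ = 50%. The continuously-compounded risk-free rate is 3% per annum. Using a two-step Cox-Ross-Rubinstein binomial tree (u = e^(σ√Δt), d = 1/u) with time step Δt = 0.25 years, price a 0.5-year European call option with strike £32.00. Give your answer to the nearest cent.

£1.86

CRR parameters: u = e^(σ√Δt) = e^(0.5·√0.25) = 1.2840, d = 1/u = 0.7788
Per-period rate: rΔt = 0.03·0.25 = 0.0075, so R = e^0.0075 = 1.0075
Risk-neutral probability p = (e^0.0075 − 0.7788)/(1.2840 − 0.7788) = 0.2287/0.5052 = 0.4527
Terminal stock prices: S_uu = 41.22, S_ud = 25, S_dd = 15.16
Terminal payoffs (S − K): max(9.218, 0) = 9.218, max(-7, 0) = 0, max(-16.84, 0) = 0
Node u (S = 32.1): V_u = e^(−0.0075)·[0.4527·9.2180 + 0.5473·0.0000] = 4.1420
Node d (S = 19.47): V_d = e^(−0.0075)·[0.4527·0.0000 + 0.5473·0.0000] = 0.0000
Node 0 (S = 25): V_0 = e^(−0.0075)·[0.4527·4.1420 + 0.5473·0.0000] = 1.8612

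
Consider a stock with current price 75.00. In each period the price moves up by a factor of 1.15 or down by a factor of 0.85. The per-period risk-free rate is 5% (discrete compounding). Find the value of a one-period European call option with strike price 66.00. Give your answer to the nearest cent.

Risk-neutral probability p = (1 + 0.05 − 0.85)/(1.15 − 0.85) = 0.2000/0.3000 = 0.6667
Terminal stock prices: S_u = 86.25, S_d = 63.75
Terminal payoffs (S − K): max(20.25, 0) = 20.25, max(-2.25, 0) = 0
Node 0 (S = 75): V_0 = 1/1.05·[0.6667·20.2500 + 0.3333·0.0000] = 12.8571

12.86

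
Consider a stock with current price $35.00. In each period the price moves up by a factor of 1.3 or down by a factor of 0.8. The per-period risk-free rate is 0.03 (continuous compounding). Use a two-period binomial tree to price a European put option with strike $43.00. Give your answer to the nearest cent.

$8.73

Risk-neutral probability p = (e^0.03 − 0.8)/(1.3 − 0.8) = 0.2305/0.5000 = 0.4609
Terminal stock prices: S_uu = 59.15, S_ud = 36.4, S_dd = 22.4
Terminal payoffs (K − S): max(-16.15, 0) = 0, max(6.6, 0) = 6.6, max(20.6, 0) = 20.6
Node u (S = 45.5): V_u = e^(−0.03)·[0.4609·0.0000 + 0.5391·6.6000] = 3.4528
Node d (S = 28): V_d = e^(−0.03)·[0.4609·6.6000 + 0.5391·20.6000] = 13.7292
Node 0 (S = 35): V_0 = e^(−0.03)·[0.4609·3.4528 + 0.5391·13.7292] = 8.7269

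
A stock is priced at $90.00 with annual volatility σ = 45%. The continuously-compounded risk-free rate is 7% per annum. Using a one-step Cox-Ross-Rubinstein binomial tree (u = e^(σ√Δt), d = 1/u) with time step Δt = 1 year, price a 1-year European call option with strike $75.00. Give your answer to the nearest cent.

$28.82

CRR parameters: u = e^(σ√Δt) = e^(0.45·√1) = 1.5683, d = 1/u = 0.6376
Per-period rate: rΔt = 0.07·1 = 0.07, so R = e^0.07 = 1.0725
Risk-neutral probability p = (e^0.07 − 0.6376)/(1.5683 − 0.6376) = 0.4349/0.9307 = 0.4673
Terminal stock prices: S_u = 141.1, S_d = 57.39
Terminal payoffs (S − K): max(66.15, 0) = 66.15, max(-17.61, 0) = 0
Node 0 (S = 90): V_0 = e^(−0.07)·[0.4673·66.1481 + 0.5327·0.0000] = 28.8193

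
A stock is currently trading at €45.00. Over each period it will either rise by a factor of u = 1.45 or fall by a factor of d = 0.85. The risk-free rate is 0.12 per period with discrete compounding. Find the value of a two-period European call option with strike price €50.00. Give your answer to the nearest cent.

€9.36

Risk-neutral probability p = (1 + 0.12 − 0.85)/(1.45 − 0.85) = 0.2700/0.6000 = 0.4500
Terminal stock prices: S_uu = 94.61, S_ud = 55.46, S_dd = 32.51
Terminal payoffs (S − K): max(44.61, 0) = 44.61, max(5.462, 0) = 5.462, max(-17.49, 0) = 0
Node u (S = 65.25): V_u = 1/1.12·[0.4500·44.6125 + 0.5500·5.4625] = 20.6071
Node d (S = 38.25): V_d = 1/1.12·[0.4500·5.4625 + 0.5500·0.0000] = 2.1948
Node 0 (S = 45): V_0 = 1/1.12·[0.4500·20.6071 + 0.5500·2.1948] = 9.3574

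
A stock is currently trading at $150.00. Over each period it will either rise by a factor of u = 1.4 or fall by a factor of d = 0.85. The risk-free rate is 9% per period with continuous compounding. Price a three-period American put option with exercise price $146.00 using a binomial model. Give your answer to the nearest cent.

$9.72

Risk-neutral probability p = (e^0.09 − 0.85)/(1.4 − 0.85) = 0.2442/0.5500 = 0.4440
Terminal stock prices: S_uuu = 411.6, S_uud = 249.9, S_udd = 151.7, S_ddd = 92.12
Terminal payoffs (K − S): max(-265.6, 0) = 0, max(-103.9, 0) = 0, max(-5.725, 0) = 0, max(53.88, 0) = 53.88
Node uu (S = 294): continuation = e^(−0.09)·[0.4440·0.0000 + 0.5560·0.0000] = 0.0000; exercise value = 0.0000 ≤ continuation, so V_uu = 0.0000
Node ud (S = 178.5): continuation = e^(−0.09)·[0.4440·0.0000 + 0.5560·0.0000] = 0.0000; exercise value = 0.0000 ≤ continuation, so V_ud = 0.0000
Node dd (S = 108.4): continuation = e^(−0.09)·[0.4440·0.0000 + 0.5560·53.8813] = 27.3818; exercise value = 37.6250 > continuation, so V_dd = 37.6250 (exercise)
Node u (S = 210): continuation = e^(−0.09)·[0.4440·0.0000 + 0.5560·0.0000] = 0.0000; exercise value = 0.0000 ≤ continuation, so V_u = 0.0000
Node d (S = 127.5): continuation = e^(−0.09)·[0.4440·0.0000 + 0.5560·37.6250] = 19.1206; exercise value = 18.5000 ≤ continuation, so V_d = 19.1206
Node 0 (S = 150): continuation = e^(−0.09)·[0.4440·0.0000 + 0.5560·19.1206] = 9.7169; exercise value = 0.0000 ≤ continuation, so V_0 = 9.7169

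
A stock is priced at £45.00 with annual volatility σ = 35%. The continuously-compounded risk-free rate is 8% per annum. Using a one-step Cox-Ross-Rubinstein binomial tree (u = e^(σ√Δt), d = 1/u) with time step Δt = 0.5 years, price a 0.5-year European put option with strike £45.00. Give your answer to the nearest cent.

£4.55

CRR parameters: u = e^(σ√Δt) = e^(0.35·√0.5) = 1.2808, d = 1/u = 0.7808
Per-period rate: rΔt = 0.08·0.5 = 0.04, so R = e^0.04 = 1.0408
Risk-neutral probability p = (e^0.04 − 0.7808)/(1.2808 − 0.7808) = 0.2601/0.5000 = 0.5201
Terminal stock prices: S_u = 57.64, S_d = 35.13
Terminal payoffs (K − S): max(-12.64, 0) = 0, max(9.866, 0) = 9.866
Node 0 (S = 45): V_0 = e^(−0.04)·[0.5201·0.0000 + 0.4799·9.8658] = 4.5494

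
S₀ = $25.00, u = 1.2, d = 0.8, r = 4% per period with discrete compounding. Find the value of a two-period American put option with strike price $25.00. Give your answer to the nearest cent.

$2.14

Risk-neutral probability p = (1 + 0.04 − 0.8)/(1.2 − 0.8) = 0.2400/0.4000 = 0.6000
Terminal stock prices: S_uu = 36, S_ud = 24, S_dd = 16
Terminal payoffs (K − S): max(-11, 0) = 0, max(1, 0) = 1, max(9, 0) = 9
Node u (S = 30): continuation = 1/1.04·[0.6000·0.0000 + 0.4000·1.0000] = 0.3846; exercise value = 0.0000 ≤ continuation, so V_u = 0.3846
Node d (S = 20): continuation = 1/1.04·[0.6000·1.0000 + 0.4000·9.0000] = 4.0385; exercise value = 5.0000 > continuation, so V_d = 5.0000 (exercise)
Node 0 (S = 25): continuation = 1/1.04·[0.6000·0.3846 + 0.4000·5.0000] = 2.1450; exercise value = 0.0000 ≤ continuation, so V_0 = 2.1450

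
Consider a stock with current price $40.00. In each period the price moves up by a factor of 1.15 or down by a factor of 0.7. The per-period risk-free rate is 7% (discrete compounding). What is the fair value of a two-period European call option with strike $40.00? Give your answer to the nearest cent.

Risk-neutral probability p = (1 + 0.07 − 0.7)/(1.15 − 0.7) = 0.3700/0.4500 = 0.8222
Terminal stock prices: S_uu = 52.9, S_ud = 32.2, S_dd = 19.6
Terminal payoffs (S − K): max(12.9, 0) = 12.9, max(-7.8, 0) = 0, max(-20.4, 0) = 0
Node u (S = 46): V_u = 1/1.07·[0.8222·12.9000 + 0.1778·0.0000] = 9.9128
Node d (S = 28): V_d = 1/1.07·[0.8222·0.0000 + 0.1778·0.0000] = 0.0000
Node 0 (S = 40): V_0 = 1/1.07·[0.8222·9.9128 + 0.1778·0.0000] = 7.6173

$7.62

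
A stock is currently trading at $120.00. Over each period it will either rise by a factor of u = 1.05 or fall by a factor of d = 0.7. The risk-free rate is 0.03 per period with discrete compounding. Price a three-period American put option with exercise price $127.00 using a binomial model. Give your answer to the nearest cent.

$7.00

Risk-neutral probability p = (1 + 0.03 − 0.7)/(1.05 − 0.7) = 0.3300/0.3500 = 0.9429
Terminal stock prices: S_uuu = 138.9, S_uud = 92.61, S_udd = 61.74, S_ddd = 41.16
Terminal payoffs (K − S): max(-11.92, 0) = 0, max(34.39, 0) = 34.39, max(65.26, 0) = 65.26, max(85.84, 0) = 85.84
Node uu (S = 132.3): continuation = 1/1.03·[0.9429·0.0000 + 0.0571·34.3900] = 1.9079; exercise value = 0.0000 ≤ continuation, so V_uu = 1.9079
Node ud (S = 88.2): continuation = 1/1.03·[0.9429·34.3900 + 0.0571·65.2600] = 35.1010; exercise value = 38.8000 > continuation, so V_ud = 38.8000 (exercise)
Node dd (S = 58.8): continuation = 1/1.03·[0.9429·65.2600 + 0.0571·85.8400] = 64.5010; exercise value = 68.2000 > continuation, so V_dd = 68.2000 (exercise)
Node u (S = 126): continuation = 1/1.03·[0.9429·1.9079 + 0.0571·38.8000] = 3.8991; exercise value = 1.0000 ≤ continuation, so V_u = 3.8991
Node d (S = 84): continuation = 1/1.03·[0.9429·38.8000 + 0.0571·68.2000] = 39.3010; exercise value = 43.0000 > continuation, so V_d = 43.0000 (exercise)
Node 0 (S = 120): continuation = 1/1.03·[0.9429·3.8991 + 0.0571·43.0000] = 5.9548; exercise value = 7.0000 > continuation, so V_0 = 7.0000 (exercise)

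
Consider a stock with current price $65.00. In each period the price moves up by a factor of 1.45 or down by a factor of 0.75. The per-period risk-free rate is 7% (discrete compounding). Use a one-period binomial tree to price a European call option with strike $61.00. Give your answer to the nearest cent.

$14.21

Risk-neutral probability p = (1 + 0.07 − 0.75)/(1.45 − 0.75) = 0.3200/0.7000 = 0.4571
Terminal stock prices: S_u = 94.25, S_d = 48.75
Terminal payoffs (S − K): max(33.25, 0) = 33.25, max(-12.25, 0) = 0
Node 0 (S = 65): V_0 = 1/1.07·[0.4571·33.2500 + 0.5429·0.0000] = 14.2056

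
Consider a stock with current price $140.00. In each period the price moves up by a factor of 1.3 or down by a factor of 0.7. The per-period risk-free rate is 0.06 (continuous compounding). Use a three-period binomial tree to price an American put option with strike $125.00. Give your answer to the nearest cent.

Risk-neutral probability p = (e^0.06 − 0.7)/(1.3 − 0.7) = 0.3618/0.6000 = 0.6031
Terminal stock prices: S_uuu = 307.6, S_uud = 165.6, S_udd = 89.18, S_ddd = 48.02
Terminal payoffs (K − S): max(-182.6, 0) = 0, max(-40.62, 0) = 0, max(35.82, 0) = 35.82, max(76.98, 0) = 76.98
Node uu (S = 236.6): continuation = e^(−0.06)·[0.6031·0.0000 + 0.3969·0.0000] = 0.0000; exercise value = 0.0000 ≤ continuation, so V_uu = 0.0000
Node ud (S = 127.4): continuation = e^(−0.06)·[0.6031·0.0000 + 0.3969·35.8200] = 13.3903; exercise value = 0.0000 ≤ continuation, so V_ud = 13.3903
Node dd (S = 68.6): continuation = e^(−0.06)·[0.6031·35.8200 + 0.3969·76.9800] = 49.1206; exercise value = 56.4000 > continuation, so V_dd = 56.4000 (exercise)
Node u (S = 182): continuation = e^(−0.06)·[0.6031·0.0000 + 0.3969·13.3903] = 5.0056; exercise value = 0.0000 ≤ continuation, so V_u = 5.0056
Node d (S = 98): continuation = e^(−0.06)·[0.6031·13.3903 + 0.3969·56.4000] = 28.6886; exercise value = 27.0000 ≤ continuation, so V_d = 28.6886
Node 0 (S = 140): continuation = e^(−0.06)·[0.6031·5.0056 + 0.3969·28.6886] = 13.5673; exercise value = 0.0000 ≤ continuation, so V_0 = 13.5673

$13.57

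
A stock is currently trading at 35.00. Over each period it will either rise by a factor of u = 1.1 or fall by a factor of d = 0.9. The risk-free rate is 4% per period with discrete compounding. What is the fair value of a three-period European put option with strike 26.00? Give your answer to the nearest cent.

Risk-neutral probability p = (1 + 0.04 − 0.9)/(1.1 − 0.9) = 0.1400/0.2000 = 0.7000
Terminal stock prices: S_uuu = 46.59, S_uud = 38.12, S_udd = 31.19, S_ddd = 25.52
Terminal payoffs (K − S): max(-20.59, 0) = 0, max(-12.12, 0) = 0, max(-5.185, 0) = 0, max(0.485, 0) = 0.485
Node uu (S = 42.35): V_uu = 1/1.04·[0.7000·0.0000 + 0.3000·0.0000] = 0.0000
Node ud (S = 34.65): V_ud = 1/1.04·[0.7000·0.0000 + 0.3000·0.0000] = 0.0000
Node dd (S = 28.35): V_dd = 1/1.04·[0.7000·0.0000 + 0.3000·0.4850] = 0.1399
Node u (S = 38.5): V_u = 1/1.04·[0.7000·0.0000 + 0.3000·0.0000] = 0.0000
Node d (S = 31.5): V_d = 1/1.04·[0.7000·0.0000 + 0.3000·0.1399] = 0.0404
Node 0 (S = 35): V_0 = 1/1.04·[0.7000·0.0000 + 0.3000·0.0404] = 0.0116

0.01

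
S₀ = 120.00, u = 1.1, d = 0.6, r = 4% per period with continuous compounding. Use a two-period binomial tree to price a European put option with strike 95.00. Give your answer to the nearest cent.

3.71

Risk-neutral probability p = (e^0.04 − 0.6)/(1.1 − 0.6) = 0.4408/0.5000 = 0.8816
Terminal stock prices: S_uu = 145.2, S_ud = 79.2, S_dd = 43.2
Terminal payoffs (K − S): max(-50.2, 0) = 0, max(15.8, 0) = 15.8, max(51.8, 0) = 51.8
Node u (S = 132): V_u = e^(−0.04)·[0.8816·0.0000 + 0.1184·15.8000] = 1.7970
Node d (S = 72): V_d = e^(−0.04)·[0.8816·15.8000 + 0.1184·51.8000] = 19.2750
Node 0 (S = 120): V_0 = e^(−0.04)·[0.8816·1.7970 + 0.1184·19.2750] = 3.7145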